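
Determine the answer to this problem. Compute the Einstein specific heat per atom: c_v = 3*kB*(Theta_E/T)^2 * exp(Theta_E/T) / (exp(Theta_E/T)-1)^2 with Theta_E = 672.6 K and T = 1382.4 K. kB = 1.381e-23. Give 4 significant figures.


Step 1: x = Theta_E/T = 672.6/1382.4 = 0.4865
Step 2: x^2 = 0.2367
Step 3: exp(x) = 1.627
Step 4: c_v = 3*1.381e-23*0.2367*1.627/(1.627-1)^2 = 4.062e-23

4.062e-23


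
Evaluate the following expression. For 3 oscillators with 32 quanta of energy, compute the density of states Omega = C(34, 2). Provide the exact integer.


Step 1: Use binomial coefficient C(34, 2)
Step 2: Numerator = 34! / 32!
Step 3: Denominator = 2!
Step 4: Omega = 561

561


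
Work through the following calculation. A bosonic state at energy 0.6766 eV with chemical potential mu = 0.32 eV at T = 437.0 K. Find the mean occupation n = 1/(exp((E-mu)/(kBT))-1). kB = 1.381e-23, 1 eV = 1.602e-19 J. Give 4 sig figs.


Step 1: (E - mu) = 0.3566 eV
Step 2: x = (E-mu)*eV/(kB*T) = 0.3566*1.602e-19/(1.381e-23*437.0) = 9.466
Step 3: exp(x) = 1.291e+04
Step 4: n = 1/(exp(x)-1) = 7.744e-05

7.744e-05


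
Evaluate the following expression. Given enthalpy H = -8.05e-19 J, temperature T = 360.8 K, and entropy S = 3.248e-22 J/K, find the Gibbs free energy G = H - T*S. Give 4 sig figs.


Step 1: T*S = 360.8 * 3.248e-22 = 1.172e-19 J
Step 2: G = H - T*S = -8.05e-19 - 1.172e-19
Step 3: G = -9.222e-19 J

-9.222e-19


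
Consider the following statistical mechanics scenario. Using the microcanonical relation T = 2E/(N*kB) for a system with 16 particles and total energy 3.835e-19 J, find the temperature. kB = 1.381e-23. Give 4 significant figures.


Step 1: Numerator = 2*E = 2*3.835e-19 = 7.67e-19 J
Step 2: Denominator = N*kB = 16*1.381e-23 = 2.21e-22
Step 3: T = 7.67e-19 / 2.21e-22 = 3471 K

3471


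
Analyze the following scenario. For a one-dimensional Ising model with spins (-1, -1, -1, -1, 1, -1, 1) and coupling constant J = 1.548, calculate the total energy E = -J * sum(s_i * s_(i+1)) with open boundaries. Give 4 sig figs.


Step 1: Nearest-neighbor products: 1, 1, 1, -1, -1, -1
Step 2: Sum of products = 0
Step 3: E = -1.548 * 0 = 0

0


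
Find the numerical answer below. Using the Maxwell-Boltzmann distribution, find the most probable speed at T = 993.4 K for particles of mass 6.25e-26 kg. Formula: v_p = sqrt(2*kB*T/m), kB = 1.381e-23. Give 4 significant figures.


Step 1: Numerator = 2*kB*T = 2*1.381e-23*993.4 = 2.744e-20
Step 2: Ratio = 2.744e-20 / 6.25e-26 = 4.39e+05
Step 3: v_p = sqrt(4.39e+05) = 662.6 m/s

662.6


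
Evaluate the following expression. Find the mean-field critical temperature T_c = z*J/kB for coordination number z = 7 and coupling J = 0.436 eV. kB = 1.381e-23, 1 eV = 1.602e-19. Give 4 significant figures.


Step 1: z*J = 7*0.436 = 3.052 eV
Step 2: Convert to Joules: 3.052*1.602e-19 = 4.889e-19 J
Step 3: T_c = 4.889e-19 / 1.381e-23 = 3.54e+04 K

3.54e+04


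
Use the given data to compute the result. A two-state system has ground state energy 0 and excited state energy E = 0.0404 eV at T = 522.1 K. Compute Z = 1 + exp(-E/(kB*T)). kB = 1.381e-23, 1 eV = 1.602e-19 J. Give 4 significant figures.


Step 1: Compute beta*E = E*eV/(kB*T) = 0.0404*1.602e-19/(1.381e-23*522.1) = 0.8976
Step 2: exp(-beta*E) = exp(-0.8976) = 0.4075
Step 3: Z = 1 + 0.4075 = 1.408

1.408


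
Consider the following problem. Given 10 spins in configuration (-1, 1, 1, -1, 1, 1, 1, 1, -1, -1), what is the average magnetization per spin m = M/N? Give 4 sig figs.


Step 1: Count up spins (+1): 6, down spins (-1): 4
Step 2: Total magnetization M = 6 - 4 = 2
Step 3: m = M/N = 2/10 = 0.2

0.2


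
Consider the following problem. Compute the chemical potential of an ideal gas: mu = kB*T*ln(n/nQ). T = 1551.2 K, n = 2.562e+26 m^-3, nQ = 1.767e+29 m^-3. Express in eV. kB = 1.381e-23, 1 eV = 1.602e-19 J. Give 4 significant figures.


Step 1: n/nQ = 2.562e+26/1.767e+29 = 0.00145
Step 2: ln(n/nQ) = -6.536
Step 3: mu = kB*T*ln(n/nQ) = 2.142e-20*-6.536 = -1.4e-19 J
Step 4: Convert to eV: -1.4e-19/1.602e-19 = -0.874 eV

-0.874


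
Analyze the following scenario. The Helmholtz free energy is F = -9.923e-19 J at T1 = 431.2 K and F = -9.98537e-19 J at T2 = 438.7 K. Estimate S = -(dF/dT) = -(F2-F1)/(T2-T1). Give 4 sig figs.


Step 1: dF = F2 - F1 = -9.98537e-19 - (-9.923e-19) = -6.237e-21 J
Step 2: dT = T2 - T1 = 438.7 - 431.2 = 7.5 K
Step 3: S = -dF/dT = -(-6.237e-21)/7.5 = 8.316e-22 J/K

8.316e-22


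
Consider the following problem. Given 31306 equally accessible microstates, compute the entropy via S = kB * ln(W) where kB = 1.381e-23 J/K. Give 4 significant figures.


Step 1: ln(W) = ln(31306) = 10.35
Step 2: S = kB * ln(W) = 1.381e-23 * 10.35
Step 3: S = 1.43e-22 J/K

1.43e-22


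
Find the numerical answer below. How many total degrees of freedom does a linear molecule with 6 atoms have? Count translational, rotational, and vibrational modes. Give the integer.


Step 1: Translational DOF = 3
Step 2: Rotational DOF (linear) = 2
Step 3: Vibrational DOF = 3*6 - 5 = 13
Step 4: Total = 3 + 2 + 13 = 18

18


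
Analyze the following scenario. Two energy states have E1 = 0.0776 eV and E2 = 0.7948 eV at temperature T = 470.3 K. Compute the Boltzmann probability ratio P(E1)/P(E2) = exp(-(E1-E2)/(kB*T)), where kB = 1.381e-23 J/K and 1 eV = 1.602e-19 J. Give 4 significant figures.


Step 1: Compute energy difference dE = E1 - E2 = 0.0776 - 0.7948 = -0.7172 eV
Step 2: Convert to Joules: dE_J = -0.7172 * 1.602e-19 = -1.149e-19 J
Step 3: Compute exponent = -dE_J / (kB * T) = -(-1.149e-19) / (1.381e-23 * 470.3) = 17.69
Step 4: P(E1)/P(E2) = exp(17.69) = 4.817e+07

4.817e+07


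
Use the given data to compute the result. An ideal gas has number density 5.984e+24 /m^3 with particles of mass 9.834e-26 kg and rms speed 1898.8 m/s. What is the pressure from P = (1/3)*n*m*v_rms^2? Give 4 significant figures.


Step 1: v_rms^2 = 1898.8^2 = 3.605e+06
Step 2: n*m = 5.984e+24*9.834e-26 = 0.5885
Step 3: P = (1/3)*0.5885*3.605e+06 = 7.072e+05 Pa

7.072e+05


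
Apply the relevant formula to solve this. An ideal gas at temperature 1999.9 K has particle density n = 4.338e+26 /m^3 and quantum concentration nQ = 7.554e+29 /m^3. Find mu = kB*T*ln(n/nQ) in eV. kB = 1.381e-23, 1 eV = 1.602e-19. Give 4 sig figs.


Step 1: n/nQ = 4.338e+26/7.554e+29 = 0.0005743
Step 2: ln(n/nQ) = -7.462
Step 3: mu = kB*T*ln(n/nQ) = 2.762e-20*-7.462 = -2.061e-19 J
Step 4: Convert to eV: -2.061e-19/1.602e-19 = -1.287 eV

-1.287


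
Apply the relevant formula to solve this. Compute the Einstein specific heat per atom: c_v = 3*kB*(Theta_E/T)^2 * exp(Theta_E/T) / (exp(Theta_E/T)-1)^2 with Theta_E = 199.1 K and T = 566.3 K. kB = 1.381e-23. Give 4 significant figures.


Step 1: x = Theta_E/T = 199.1/566.3 = 0.3516
Step 2: x^2 = 0.1236
Step 3: exp(x) = 1.421
Step 4: c_v = 3*1.381e-23*0.1236*1.421/(1.421-1)^2 = 4.101e-23

4.101e-23


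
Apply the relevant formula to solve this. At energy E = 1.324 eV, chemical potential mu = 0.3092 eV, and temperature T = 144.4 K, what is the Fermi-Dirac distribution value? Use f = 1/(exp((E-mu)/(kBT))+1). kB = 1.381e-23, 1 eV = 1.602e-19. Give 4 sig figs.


Step 1: (E - mu) = 1.324 - 0.3092 = 1.015 eV
Step 2: Convert: (E-mu)*eV = 1.626e-19 J
Step 3: x = (E-mu)*eV/(kB*T) = 81.52
Step 4: f = 1/(exp(81.52)+1) = 3.934e-36

3.934e-36


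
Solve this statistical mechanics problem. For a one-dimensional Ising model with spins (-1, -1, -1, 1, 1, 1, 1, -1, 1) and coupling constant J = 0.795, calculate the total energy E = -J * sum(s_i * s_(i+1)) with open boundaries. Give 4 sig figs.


Step 1: Nearest-neighbor products: 1, 1, -1, 1, 1, 1, -1, -1
Step 2: Sum of products = 2
Step 3: E = -0.795 * 2 = -1.59

-1.59


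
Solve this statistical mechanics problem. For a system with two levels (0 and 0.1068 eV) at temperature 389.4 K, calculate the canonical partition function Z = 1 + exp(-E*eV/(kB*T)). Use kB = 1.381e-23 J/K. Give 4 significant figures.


Step 1: Compute beta*E = E*eV/(kB*T) = 0.1068*1.602e-19/(1.381e-23*389.4) = 3.182
Step 2: exp(-beta*E) = exp(-3.182) = 0.04152
Step 3: Z = 1 + 0.04152 = 1.042

1.042


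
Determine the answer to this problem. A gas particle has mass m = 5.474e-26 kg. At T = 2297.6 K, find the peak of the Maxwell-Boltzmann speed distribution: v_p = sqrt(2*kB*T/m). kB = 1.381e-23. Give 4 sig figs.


Step 1: Numerator = 2*kB*T = 2*1.381e-23*2297.6 = 6.346e-20
Step 2: Ratio = 6.346e-20 / 5.474e-26 = 1.159e+06
Step 3: v_p = sqrt(1.159e+06) = 1077 m/s

1077


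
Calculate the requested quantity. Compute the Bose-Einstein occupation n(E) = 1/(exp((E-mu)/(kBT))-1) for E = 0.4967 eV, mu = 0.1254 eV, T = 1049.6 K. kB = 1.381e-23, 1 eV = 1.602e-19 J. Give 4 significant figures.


Step 1: (E - mu) = 0.3713 eV
Step 2: x = (E-mu)*eV/(kB*T) = 0.3713*1.602e-19/(1.381e-23*1049.6) = 4.104
Step 3: exp(x) = 60.56
Step 4: n = 1/(exp(x)-1) = 0.01679

0.01679


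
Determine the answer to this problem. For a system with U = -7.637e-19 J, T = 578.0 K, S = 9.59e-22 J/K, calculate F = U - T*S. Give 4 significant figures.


Step 1: T*S = 578.0 * 9.59e-22 = 5.543e-19 J
Step 2: F = U - T*S = -7.637e-19 - 5.543e-19
Step 3: F = -1.318e-18 J

-1.318e-18


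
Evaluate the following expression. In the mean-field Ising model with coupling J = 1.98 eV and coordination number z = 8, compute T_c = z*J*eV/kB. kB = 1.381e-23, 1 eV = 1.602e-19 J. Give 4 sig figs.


Step 1: z*J = 8*1.98 = 15.84 eV
Step 2: Convert to Joules: 15.84*1.602e-19 = 2.538e-18 J
Step 3: T_c = 2.538e-18 / 1.381e-23 = 1.837e+05 K

1.837e+05


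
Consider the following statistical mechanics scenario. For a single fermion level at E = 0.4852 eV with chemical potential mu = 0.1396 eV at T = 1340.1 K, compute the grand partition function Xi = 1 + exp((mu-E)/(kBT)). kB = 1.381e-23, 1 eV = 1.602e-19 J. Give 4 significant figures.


Step 1: (mu - E) = 0.1396 - 0.4852 = -0.3456 eV
Step 2: x = (mu-E)*eV/(kB*T) = -0.3456*1.602e-19/(1.381e-23*1340.1) = -2.992
Step 3: exp(x) = 0.05021
Step 4: Xi = 1 + 0.05021 = 1.05

1.05


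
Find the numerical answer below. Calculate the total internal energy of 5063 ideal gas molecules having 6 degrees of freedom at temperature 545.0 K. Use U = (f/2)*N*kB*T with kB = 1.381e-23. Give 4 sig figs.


Step 1: f/2 = 6/2 = 3.0
Step 2: N*kB*T = 5063*1.381e-23*545.0 = 3.811e-17
Step 3: U = 3.0 * 3.811e-17 = 1.143e-16 J

1.143e-16


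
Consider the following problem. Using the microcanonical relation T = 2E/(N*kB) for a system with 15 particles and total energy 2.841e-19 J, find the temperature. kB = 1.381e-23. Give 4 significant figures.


Step 1: Numerator = 2*E = 2*2.841e-19 = 5.682e-19 J
Step 2: Denominator = N*kB = 15*1.381e-23 = 2.071e-22
Step 3: T = 5.682e-19 / 2.071e-22 = 2743 K

2743


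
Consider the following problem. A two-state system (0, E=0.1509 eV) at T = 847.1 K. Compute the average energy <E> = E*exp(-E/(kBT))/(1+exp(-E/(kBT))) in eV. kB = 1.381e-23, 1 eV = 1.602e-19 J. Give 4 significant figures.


Step 1: beta*E = 0.1509*1.602e-19/(1.381e-23*847.1) = 2.066
Step 2: exp(-beta*E) = 0.1266
Step 3: <E> = 0.1509*0.1266/(1+0.1266) = 0.01696 eV

0.01696


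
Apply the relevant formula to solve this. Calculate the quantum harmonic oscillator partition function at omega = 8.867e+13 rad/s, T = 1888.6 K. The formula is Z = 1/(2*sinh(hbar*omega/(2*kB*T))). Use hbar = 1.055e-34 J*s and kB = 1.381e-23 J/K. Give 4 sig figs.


Step 1: Compute x = hbar*omega/(kB*T) = 1.055e-34*8.867e+13/(1.381e-23*1888.6) = 0.3587
Step 2: x/2 = 0.1793
Step 3: sinh(x/2) = 0.1803
Step 4: Z = 1/(2*0.1803) = 2.773

2.773


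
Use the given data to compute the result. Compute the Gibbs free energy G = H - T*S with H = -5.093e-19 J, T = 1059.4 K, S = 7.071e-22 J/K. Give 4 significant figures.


Step 1: T*S = 1059.4 * 7.071e-22 = 7.491e-19 J
Step 2: G = H - T*S = -5.093e-19 - 7.491e-19
Step 3: G = -1.258e-18 J

-1.258e-18


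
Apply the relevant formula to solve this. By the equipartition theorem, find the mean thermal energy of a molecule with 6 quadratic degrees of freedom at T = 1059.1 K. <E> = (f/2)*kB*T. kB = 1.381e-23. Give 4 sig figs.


Step 1: f/2 = 6/2 = 3
Step 2: kB*T = 1.381e-23 * 1059.1 = 1.463e-20
Step 3: <E> = 3 * 1.463e-20 = 4.388e-20 J

4.388e-20


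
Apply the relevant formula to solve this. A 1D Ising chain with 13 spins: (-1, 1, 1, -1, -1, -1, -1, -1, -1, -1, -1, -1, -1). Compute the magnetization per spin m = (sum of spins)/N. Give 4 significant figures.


Step 1: Count up spins (+1): 2, down spins (-1): 11
Step 2: Total magnetization M = 2 - 11 = -9
Step 3: m = M/N = -9/13 = -0.6923

-0.6923


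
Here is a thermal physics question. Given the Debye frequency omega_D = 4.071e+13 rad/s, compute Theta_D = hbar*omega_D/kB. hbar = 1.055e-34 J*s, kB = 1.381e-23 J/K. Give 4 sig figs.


Step 1: hbar*omega_D = 1.055e-34 * 4.071e+13 = 4.295e-21 J
Step 2: Theta_D = 4.295e-21 / 1.381e-23
Step 3: Theta_D = 311 K

311


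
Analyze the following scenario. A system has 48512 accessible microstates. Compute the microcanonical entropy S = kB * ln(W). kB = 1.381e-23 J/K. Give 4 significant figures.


Step 1: ln(W) = ln(48512) = 10.79
Step 2: S = kB * ln(W) = 1.381e-23 * 10.79
Step 3: S = 1.49e-22 J/K

1.49e-22


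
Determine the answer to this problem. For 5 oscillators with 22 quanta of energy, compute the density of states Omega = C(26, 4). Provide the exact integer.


Step 1: Use binomial coefficient C(26, 4)
Step 2: Numerator = 26! / 22!
Step 3: Denominator = 4!
Step 4: Omega = 14950

14950


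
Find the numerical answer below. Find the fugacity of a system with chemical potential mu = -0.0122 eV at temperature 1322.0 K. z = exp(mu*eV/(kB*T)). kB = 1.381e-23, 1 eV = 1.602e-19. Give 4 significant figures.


Step 1: Convert mu to Joules: -0.0122*1.602e-19 = -1.954e-21 J
Step 2: kB*T = 1.381e-23*1322.0 = 1.826e-20 J
Step 3: mu/(kB*T) = -0.1071
Step 4: z = exp(-0.1071) = 0.8985

0.8985


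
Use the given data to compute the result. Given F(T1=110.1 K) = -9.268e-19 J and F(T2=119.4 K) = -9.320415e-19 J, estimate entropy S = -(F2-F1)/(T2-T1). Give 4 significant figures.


Step 1: dF = F2 - F1 = -9.320415e-19 - (-9.268e-19) = -5.2415e-21 J
Step 2: dT = T2 - T1 = 119.4 - 110.1 = 9.3 K
Step 3: S = -dF/dT = -(-5.2415e-21)/9.3 = 5.636e-22 J/K

5.636e-22


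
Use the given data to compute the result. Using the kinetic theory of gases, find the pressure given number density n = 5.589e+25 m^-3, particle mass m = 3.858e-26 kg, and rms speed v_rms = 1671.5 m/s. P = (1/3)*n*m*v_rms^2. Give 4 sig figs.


Step 1: v_rms^2 = 1671.5^2 = 2.794e+06
Step 2: n*m = 5.589e+25*3.858e-26 = 2.156
Step 3: P = (1/3)*2.156*2.794e+06 = 2.008e+06 Pa

2.008e+06


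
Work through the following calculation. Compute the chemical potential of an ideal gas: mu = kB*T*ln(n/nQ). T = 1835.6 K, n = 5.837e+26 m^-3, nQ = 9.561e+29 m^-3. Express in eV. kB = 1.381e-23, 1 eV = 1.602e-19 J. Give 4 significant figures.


Step 1: n/nQ = 5.837e+26/9.561e+29 = 0.0006105
Step 2: ln(n/nQ) = -7.401
Step 3: mu = kB*T*ln(n/nQ) = 2.535e-20*-7.401 = -1.876e-19 J
Step 4: Convert to eV: -1.876e-19/1.602e-19 = -1.171 eV

-1.171


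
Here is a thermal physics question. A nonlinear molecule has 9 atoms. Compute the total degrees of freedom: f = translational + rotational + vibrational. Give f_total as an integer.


Step 1: Translational DOF = 3
Step 2: Rotational DOF (nonlinear) = 3
Step 3: Vibrational DOF = 3*9 - 6 = 21
Step 4: Total = 3 + 3 + 21 = 27

27


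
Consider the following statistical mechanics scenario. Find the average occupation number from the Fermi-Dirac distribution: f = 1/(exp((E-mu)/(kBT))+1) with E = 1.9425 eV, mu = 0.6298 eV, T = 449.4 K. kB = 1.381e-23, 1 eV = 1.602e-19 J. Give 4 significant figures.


Step 1: (E - mu) = 1.9425 - 0.6298 = 1.313 eV
Step 2: Convert: (E-mu)*eV = 2.103e-19 J
Step 3: x = (E-mu)*eV/(kB*T) = 33.88
Step 4: f = 1/(exp(33.88)+1) = 1.924e-15

1.924e-15


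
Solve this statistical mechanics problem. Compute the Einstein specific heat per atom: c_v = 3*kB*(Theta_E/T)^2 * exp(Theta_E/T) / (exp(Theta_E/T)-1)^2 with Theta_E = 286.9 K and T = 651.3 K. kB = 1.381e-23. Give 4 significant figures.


Step 1: x = Theta_E/T = 286.9/651.3 = 0.4405
Step 2: x^2 = 0.194
Step 3: exp(x) = 1.553
Step 4: c_v = 3*1.381e-23*0.194*1.553/(1.553-1)^2 = 4.077e-23

4.077e-23


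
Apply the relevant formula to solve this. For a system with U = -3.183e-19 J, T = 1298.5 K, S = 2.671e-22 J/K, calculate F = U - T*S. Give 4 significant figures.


Step 1: T*S = 1298.5 * 2.671e-22 = 3.468e-19 J
Step 2: F = U - T*S = -3.183e-19 - 3.468e-19
Step 3: F = -6.651e-19 J

-6.651e-19


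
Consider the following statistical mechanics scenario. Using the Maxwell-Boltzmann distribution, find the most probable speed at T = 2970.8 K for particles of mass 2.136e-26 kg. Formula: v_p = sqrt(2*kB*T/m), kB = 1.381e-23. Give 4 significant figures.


Step 1: Numerator = 2*kB*T = 2*1.381e-23*2970.8 = 8.205e-20
Step 2: Ratio = 8.205e-20 / 2.136e-26 = 3.841e+06
Step 3: v_p = sqrt(3.841e+06) = 1960 m/s

1960


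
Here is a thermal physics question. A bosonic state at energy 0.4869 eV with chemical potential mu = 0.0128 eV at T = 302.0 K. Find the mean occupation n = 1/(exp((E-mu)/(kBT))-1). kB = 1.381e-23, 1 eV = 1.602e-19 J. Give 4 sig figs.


Step 1: (E - mu) = 0.4741 eV
Step 2: x = (E-mu)*eV/(kB*T) = 0.4741*1.602e-19/(1.381e-23*302.0) = 18.21
Step 3: exp(x) = 8.108e+07
Step 4: n = 1/(exp(x)-1) = 1.233e-08

1.233e-08


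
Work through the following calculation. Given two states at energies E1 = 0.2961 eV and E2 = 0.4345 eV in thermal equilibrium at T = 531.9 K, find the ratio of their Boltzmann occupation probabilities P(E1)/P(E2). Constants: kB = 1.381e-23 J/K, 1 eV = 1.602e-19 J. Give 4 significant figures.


Step 1: Compute energy difference dE = E1 - E2 = 0.2961 - 0.4345 = -0.1384 eV
Step 2: Convert to Joules: dE_J = -0.1384 * 1.602e-19 = -2.217e-20 J
Step 3: Compute exponent = -dE_J / (kB * T) = -(-2.217e-20) / (1.381e-23 * 531.9) = 3.018
Step 4: P(E1)/P(E2) = exp(3.018) = 20.46

20.46


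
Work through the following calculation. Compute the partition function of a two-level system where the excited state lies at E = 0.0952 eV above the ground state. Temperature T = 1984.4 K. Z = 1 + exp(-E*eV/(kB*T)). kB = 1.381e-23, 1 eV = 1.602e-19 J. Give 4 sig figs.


Step 1: Compute beta*E = E*eV/(kB*T) = 0.0952*1.602e-19/(1.381e-23*1984.4) = 0.5565
Step 2: exp(-beta*E) = exp(-0.5565) = 0.5732
Step 3: Z = 1 + 0.5732 = 1.573

1.573


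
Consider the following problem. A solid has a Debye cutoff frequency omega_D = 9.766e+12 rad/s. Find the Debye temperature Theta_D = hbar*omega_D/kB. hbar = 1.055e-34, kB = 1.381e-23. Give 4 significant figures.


Step 1: hbar*omega_D = 1.055e-34 * 9.766e+12 = 1.03e-21 J
Step 2: Theta_D = 1.03e-21 / 1.381e-23
Step 3: Theta_D = 74.61 K

74.61


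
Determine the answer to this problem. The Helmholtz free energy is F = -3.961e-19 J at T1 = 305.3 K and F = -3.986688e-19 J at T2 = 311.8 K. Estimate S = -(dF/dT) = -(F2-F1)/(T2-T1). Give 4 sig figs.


Step 1: dF = F2 - F1 = -3.986688e-19 - (-3.961e-19) = -2.5688e-21 J
Step 2: dT = T2 - T1 = 311.8 - 305.3 = 6.5 K
Step 3: S = -dF/dT = -(-2.5688e-21)/6.5 = 3.952e-22 J/K

3.952e-22


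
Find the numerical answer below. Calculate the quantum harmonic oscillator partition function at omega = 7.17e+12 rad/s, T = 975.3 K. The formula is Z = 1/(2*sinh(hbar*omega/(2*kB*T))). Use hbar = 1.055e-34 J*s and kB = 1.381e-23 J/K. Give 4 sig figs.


Step 1: Compute x = hbar*omega/(kB*T) = 1.055e-34*7.17e+12/(1.381e-23*975.3) = 0.05616
Step 2: x/2 = 0.02808
Step 3: sinh(x/2) = 0.02808
Step 4: Z = 1/(2*0.02808) = 17.8

17.8


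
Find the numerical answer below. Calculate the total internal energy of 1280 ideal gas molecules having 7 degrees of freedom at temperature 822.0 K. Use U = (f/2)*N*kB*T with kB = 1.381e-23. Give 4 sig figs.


Step 1: f/2 = 7/2 = 3.5
Step 2: N*kB*T = 1280*1.381e-23*822.0 = 1.453e-17
Step 3: U = 3.5 * 1.453e-17 = 5.086e-17 J

5.086e-17


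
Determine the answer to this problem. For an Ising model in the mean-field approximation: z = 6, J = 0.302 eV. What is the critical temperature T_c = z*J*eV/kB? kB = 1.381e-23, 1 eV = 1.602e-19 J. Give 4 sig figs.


Step 1: z*J = 6*0.302 = 1.812 eV
Step 2: Convert to Joules: 1.812*1.602e-19 = 2.903e-19 J
Step 3: T_c = 2.903e-19 / 1.381e-23 = 2.102e+04 K

2.102e+04


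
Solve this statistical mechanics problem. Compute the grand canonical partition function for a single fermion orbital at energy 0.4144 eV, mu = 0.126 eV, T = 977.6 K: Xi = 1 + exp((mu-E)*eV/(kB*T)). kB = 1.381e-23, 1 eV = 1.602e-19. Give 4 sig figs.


Step 1: (mu - E) = 0.126 - 0.4144 = -0.2884 eV
Step 2: x = (mu-E)*eV/(kB*T) = -0.2884*1.602e-19/(1.381e-23*977.6) = -3.422
Step 3: exp(x) = 0.03264
Step 4: Xi = 1 + 0.03264 = 1.033

1.033


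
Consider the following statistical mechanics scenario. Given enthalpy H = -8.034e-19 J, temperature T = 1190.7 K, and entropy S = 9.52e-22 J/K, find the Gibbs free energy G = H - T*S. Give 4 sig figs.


Step 1: T*S = 1190.7 * 9.52e-22 = 1.134e-18 J
Step 2: G = H - T*S = -8.034e-19 - 1.134e-18
Step 3: G = -1.937e-18 J

-1.937e-18


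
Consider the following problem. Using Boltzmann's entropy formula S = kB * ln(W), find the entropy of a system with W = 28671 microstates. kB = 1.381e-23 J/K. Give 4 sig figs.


Step 1: ln(W) = ln(28671) = 10.26
Step 2: S = kB * ln(W) = 1.381e-23 * 10.26
Step 3: S = 1.417e-22 J/K

1.417e-22


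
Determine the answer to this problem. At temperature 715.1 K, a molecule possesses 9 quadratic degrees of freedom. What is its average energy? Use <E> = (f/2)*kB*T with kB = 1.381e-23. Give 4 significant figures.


Step 1: f/2 = 9/2 = 4.5
Step 2: kB*T = 1.381e-23 * 715.1 = 9.876e-21
Step 3: <E> = 4.5 * 9.876e-21 = 4.444e-20 J

4.444e-20


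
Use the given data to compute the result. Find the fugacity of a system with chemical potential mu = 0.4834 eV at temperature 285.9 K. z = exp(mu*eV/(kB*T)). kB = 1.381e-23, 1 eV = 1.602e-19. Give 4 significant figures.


Step 1: Convert mu to Joules: 0.4834*1.602e-19 = 7.744e-20 J
Step 2: kB*T = 1.381e-23*285.9 = 3.948e-21 J
Step 3: mu/(kB*T) = 19.61
Step 4: z = exp(19.61) = 3.297e+08

3.297e+08


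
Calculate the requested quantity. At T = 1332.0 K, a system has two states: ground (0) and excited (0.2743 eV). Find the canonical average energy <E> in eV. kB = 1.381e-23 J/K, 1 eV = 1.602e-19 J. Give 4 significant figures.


Step 1: beta*E = 0.2743*1.602e-19/(1.381e-23*1332.0) = 2.389
Step 2: exp(-beta*E) = 0.09173
Step 3: <E> = 0.2743*0.09173/(1+0.09173) = 0.02305 eV

0.02305


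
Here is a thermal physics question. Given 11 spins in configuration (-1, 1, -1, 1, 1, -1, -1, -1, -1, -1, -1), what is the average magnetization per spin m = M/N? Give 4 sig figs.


Step 1: Count up spins (+1): 3, down spins (-1): 8
Step 2: Total magnetization M = 3 - 8 = -5
Step 3: m = M/N = -5/11 = -0.4545

-0.4545


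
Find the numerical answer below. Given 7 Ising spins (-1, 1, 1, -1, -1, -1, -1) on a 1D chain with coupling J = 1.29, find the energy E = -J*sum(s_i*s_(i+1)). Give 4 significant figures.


Step 1: Nearest-neighbor products: -1, 1, -1, 1, 1, 1
Step 2: Sum of products = 2
Step 3: E = -1.29 * 2 = -2.58

-2.58


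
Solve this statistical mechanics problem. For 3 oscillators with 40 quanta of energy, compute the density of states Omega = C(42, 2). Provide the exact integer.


Step 1: Use binomial coefficient C(42, 2)
Step 2: Numerator = 42! / 40!
Step 3: Denominator = 2!
Step 4: Omega = 861

861


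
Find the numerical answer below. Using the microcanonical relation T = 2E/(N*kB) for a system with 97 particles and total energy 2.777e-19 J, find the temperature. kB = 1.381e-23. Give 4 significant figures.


Step 1: Numerator = 2*E = 2*2.777e-19 = 5.554e-19 J
Step 2: Denominator = N*kB = 97*1.381e-23 = 1.34e-21
Step 3: T = 5.554e-19 / 1.34e-21 = 414.6 K

414.6


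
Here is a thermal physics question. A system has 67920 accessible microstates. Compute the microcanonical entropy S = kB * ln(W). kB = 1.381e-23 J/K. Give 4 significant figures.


Step 1: ln(W) = ln(67920) = 11.13
Step 2: S = kB * ln(W) = 1.381e-23 * 11.13
Step 3: S = 1.537e-22 J/K

1.537e-22


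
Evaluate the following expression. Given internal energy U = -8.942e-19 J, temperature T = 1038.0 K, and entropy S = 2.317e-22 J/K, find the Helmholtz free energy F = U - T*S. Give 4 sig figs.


Step 1: T*S = 1038.0 * 2.317e-22 = 2.405e-19 J
Step 2: F = U - T*S = -8.942e-19 - 2.405e-19
Step 3: F = -1.135e-18 J

-1.135e-18


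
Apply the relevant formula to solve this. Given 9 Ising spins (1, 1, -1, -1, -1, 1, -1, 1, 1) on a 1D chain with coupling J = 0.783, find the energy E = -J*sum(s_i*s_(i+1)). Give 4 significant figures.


Step 1: Nearest-neighbor products: 1, -1, 1, 1, -1, -1, -1, 1
Step 2: Sum of products = 0
Step 3: E = -0.783 * 0 = 0

0


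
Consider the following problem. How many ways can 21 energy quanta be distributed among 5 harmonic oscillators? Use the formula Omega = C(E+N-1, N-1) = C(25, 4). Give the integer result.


Step 1: Use binomial coefficient C(25, 4)
Step 2: Numerator = 25! / 21!
Step 3: Denominator = 4!
Step 4: Omega = 12650

12650


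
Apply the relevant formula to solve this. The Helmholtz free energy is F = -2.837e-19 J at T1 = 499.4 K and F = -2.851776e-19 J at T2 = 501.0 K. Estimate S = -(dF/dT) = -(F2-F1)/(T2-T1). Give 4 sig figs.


Step 1: dF = F2 - F1 = -2.851776e-19 - (-2.837e-19) = -1.4776e-21 J
Step 2: dT = T2 - T1 = 501.0 - 499.4 = 1.6 K
Step 3: S = -dF/dT = -(-1.4776e-21)/1.6 = 9.235e-22 J/K

9.235e-22


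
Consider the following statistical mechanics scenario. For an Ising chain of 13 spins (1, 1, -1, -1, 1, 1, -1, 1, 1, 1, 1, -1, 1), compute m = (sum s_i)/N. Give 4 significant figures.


Step 1: Count up spins (+1): 9, down spins (-1): 4
Step 2: Total magnetization M = 9 - 4 = 5
Step 3: m = M/N = 5/13 = 0.3846

0.3846


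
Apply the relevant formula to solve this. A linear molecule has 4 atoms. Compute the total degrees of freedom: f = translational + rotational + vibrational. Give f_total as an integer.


Step 1: Translational DOF = 3
Step 2: Rotational DOF (linear) = 2
Step 3: Vibrational DOF = 3*4 - 5 = 7
Step 4: Total = 3 + 2 + 7 = 12

12


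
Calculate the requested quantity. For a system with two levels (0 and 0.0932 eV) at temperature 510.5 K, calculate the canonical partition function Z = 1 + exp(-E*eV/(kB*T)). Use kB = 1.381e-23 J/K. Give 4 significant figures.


Step 1: Compute beta*E = E*eV/(kB*T) = 0.0932*1.602e-19/(1.381e-23*510.5) = 2.118
Step 2: exp(-beta*E) = exp(-2.118) = 0.1203
Step 3: Z = 1 + 0.1203 = 1.12

1.12


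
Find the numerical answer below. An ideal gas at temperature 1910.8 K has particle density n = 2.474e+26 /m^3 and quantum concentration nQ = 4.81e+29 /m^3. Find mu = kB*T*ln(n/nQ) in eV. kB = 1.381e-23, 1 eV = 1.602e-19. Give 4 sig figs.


Step 1: n/nQ = 2.474e+26/4.81e+29 = 0.0005143
Step 2: ln(n/nQ) = -7.573
Step 3: mu = kB*T*ln(n/nQ) = 2.639e-20*-7.573 = -1.998e-19 J
Step 4: Convert to eV: -1.998e-19/1.602e-19 = -1.247 eV

-1.247


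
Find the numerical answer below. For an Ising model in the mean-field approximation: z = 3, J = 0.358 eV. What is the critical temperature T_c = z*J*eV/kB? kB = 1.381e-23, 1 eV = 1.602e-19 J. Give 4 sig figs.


Step 1: z*J = 3*0.358 = 1.074 eV
Step 2: Convert to Joules: 1.074*1.602e-19 = 1.721e-19 J
Step 3: T_c = 1.721e-19 / 1.381e-23 = 1.246e+04 K

1.246e+04


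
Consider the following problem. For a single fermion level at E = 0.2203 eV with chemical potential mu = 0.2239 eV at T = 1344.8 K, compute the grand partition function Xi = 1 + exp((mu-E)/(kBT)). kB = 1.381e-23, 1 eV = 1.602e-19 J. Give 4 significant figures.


Step 1: (mu - E) = 0.2239 - 0.2203 = 0.0036 eV
Step 2: x = (mu-E)*eV/(kB*T) = 0.0036*1.602e-19/(1.381e-23*1344.8) = 0.03105
Step 3: exp(x) = 1.032
Step 4: Xi = 1 + 1.032 = 2.032

2.032


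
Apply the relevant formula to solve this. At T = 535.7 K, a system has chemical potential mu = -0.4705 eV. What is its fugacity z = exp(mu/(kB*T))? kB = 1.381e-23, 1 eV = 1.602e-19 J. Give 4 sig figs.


Step 1: Convert mu to Joules: -0.4705*1.602e-19 = -7.537e-20 J
Step 2: kB*T = 1.381e-23*535.7 = 7.398e-21 J
Step 3: mu/(kB*T) = -10.19
Step 4: z = exp(-10.19) = 3.76e-05

3.76e-05


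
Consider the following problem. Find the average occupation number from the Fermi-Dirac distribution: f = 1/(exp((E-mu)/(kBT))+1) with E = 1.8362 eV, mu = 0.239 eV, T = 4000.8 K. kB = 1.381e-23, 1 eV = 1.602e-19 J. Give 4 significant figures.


Step 1: (E - mu) = 1.8362 - 0.239 = 1.597 eV
Step 2: Convert: (E-mu)*eV = 2.559e-19 J
Step 3: x = (E-mu)*eV/(kB*T) = 4.631
Step 4: f = 1/(exp(4.631)+1) = 0.00965

0.00965


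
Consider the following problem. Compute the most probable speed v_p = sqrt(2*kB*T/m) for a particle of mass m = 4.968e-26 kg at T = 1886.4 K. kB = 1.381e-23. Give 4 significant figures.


Step 1: Numerator = 2*kB*T = 2*1.381e-23*1886.4 = 5.21e-20
Step 2: Ratio = 5.21e-20 / 4.968e-26 = 1.049e+06
Step 3: v_p = sqrt(1.049e+06) = 1024 m/s

1024


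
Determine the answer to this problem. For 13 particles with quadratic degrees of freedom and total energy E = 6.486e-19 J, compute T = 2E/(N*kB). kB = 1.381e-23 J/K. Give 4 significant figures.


Step 1: Numerator = 2*E = 2*6.486e-19 = 1.297e-18 J
Step 2: Denominator = N*kB = 13*1.381e-23 = 1.795e-22
Step 3: T = 1.297e-18 / 1.795e-22 = 7226 K

7226


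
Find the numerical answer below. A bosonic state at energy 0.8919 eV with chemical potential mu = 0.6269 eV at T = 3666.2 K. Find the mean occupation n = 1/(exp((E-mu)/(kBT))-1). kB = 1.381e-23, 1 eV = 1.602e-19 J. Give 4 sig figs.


Step 1: (E - mu) = 0.265 eV
Step 2: x = (E-mu)*eV/(kB*T) = 0.265*1.602e-19/(1.381e-23*3666.2) = 0.8385
Step 3: exp(x) = 2.313
Step 4: n = 1/(exp(x)-1) = 0.7617

0.7617


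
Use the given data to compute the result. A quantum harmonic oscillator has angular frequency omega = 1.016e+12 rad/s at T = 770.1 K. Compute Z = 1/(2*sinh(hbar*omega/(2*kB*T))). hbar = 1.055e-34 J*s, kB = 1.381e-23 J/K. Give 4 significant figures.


Step 1: Compute x = hbar*omega/(kB*T) = 1.055e-34*1.016e+12/(1.381e-23*770.1) = 0.01008
Step 2: x/2 = 0.005039
Step 3: sinh(x/2) = 0.005039
Step 4: Z = 1/(2*0.005039) = 99.22

99.22


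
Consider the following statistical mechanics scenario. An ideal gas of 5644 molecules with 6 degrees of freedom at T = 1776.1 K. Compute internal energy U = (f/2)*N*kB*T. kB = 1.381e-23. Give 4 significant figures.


Step 1: f/2 = 6/2 = 3.0
Step 2: N*kB*T = 5644*1.381e-23*1776.1 = 1.384e-16
Step 3: U = 3.0 * 1.384e-16 = 4.153e-16 J

4.153e-16


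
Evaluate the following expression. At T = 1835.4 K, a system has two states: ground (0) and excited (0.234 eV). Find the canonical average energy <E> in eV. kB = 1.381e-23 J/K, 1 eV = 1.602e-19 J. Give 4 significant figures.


Step 1: beta*E = 0.234*1.602e-19/(1.381e-23*1835.4) = 1.479
Step 2: exp(-beta*E) = 0.2279
Step 3: <E> = 0.234*0.2279/(1+0.2279) = 0.04343 eV

0.04343


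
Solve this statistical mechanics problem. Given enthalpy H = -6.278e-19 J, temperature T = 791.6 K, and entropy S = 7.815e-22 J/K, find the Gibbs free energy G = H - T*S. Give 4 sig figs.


Step 1: T*S = 791.6 * 7.815e-22 = 6.186e-19 J
Step 2: G = H - T*S = -6.278e-19 - 6.186e-19
Step 3: G = -1.246e-18 J

-1.246e-18


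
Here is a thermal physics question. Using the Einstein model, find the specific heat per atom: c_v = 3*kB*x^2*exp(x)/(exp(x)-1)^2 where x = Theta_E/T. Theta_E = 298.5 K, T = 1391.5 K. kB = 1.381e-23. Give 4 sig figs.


Step 1: x = Theta_E/T = 298.5/1391.5 = 0.2145
Step 2: x^2 = 0.04602
Step 3: exp(x) = 1.239
Step 4: c_v = 3*1.381e-23*0.04602*1.239/(1.239-1)^2 = 4.127e-23

4.127e-23


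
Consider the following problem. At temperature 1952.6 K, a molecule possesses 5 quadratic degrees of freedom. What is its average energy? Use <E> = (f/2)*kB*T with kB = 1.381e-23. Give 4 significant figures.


Step 1: f/2 = 5/2 = 2.5
Step 2: kB*T = 1.381e-23 * 1952.6 = 2.697e-20
Step 3: <E> = 2.5 * 2.697e-20 = 6.741e-20 J

6.741e-20


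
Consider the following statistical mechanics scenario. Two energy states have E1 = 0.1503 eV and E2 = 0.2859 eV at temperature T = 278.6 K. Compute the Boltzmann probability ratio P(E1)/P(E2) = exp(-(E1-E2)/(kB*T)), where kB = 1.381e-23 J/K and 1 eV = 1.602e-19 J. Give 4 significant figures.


Step 1: Compute energy difference dE = E1 - E2 = 0.1503 - 0.2859 = -0.1356 eV
Step 2: Convert to Joules: dE_J = -0.1356 * 1.602e-19 = -2.172e-20 J
Step 3: Compute exponent = -dE_J / (kB * T) = -(-2.172e-20) / (1.381e-23 * 278.6) = 5.646
Step 4: P(E1)/P(E2) = exp(5.646) = 283.2

283.2


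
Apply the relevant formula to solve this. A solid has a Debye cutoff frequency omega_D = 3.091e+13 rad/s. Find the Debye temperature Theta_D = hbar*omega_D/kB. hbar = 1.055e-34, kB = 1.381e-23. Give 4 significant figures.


Step 1: hbar*omega_D = 1.055e-34 * 3.091e+13 = 3.261e-21 J
Step 2: Theta_D = 3.261e-21 / 1.381e-23
Step 3: Theta_D = 236.1 K

236.1


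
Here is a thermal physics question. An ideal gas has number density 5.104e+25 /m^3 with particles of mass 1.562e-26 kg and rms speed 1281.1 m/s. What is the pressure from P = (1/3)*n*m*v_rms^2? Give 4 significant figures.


Step 1: v_rms^2 = 1281.1^2 = 1.641e+06
Step 2: n*m = 5.104e+25*1.562e-26 = 0.7972
Step 3: P = (1/3)*0.7972*1.641e+06 = 4.362e+05 Pa

4.362e+05


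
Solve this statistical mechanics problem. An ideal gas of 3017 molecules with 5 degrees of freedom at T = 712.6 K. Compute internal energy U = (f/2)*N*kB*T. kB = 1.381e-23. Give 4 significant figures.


Step 1: f/2 = 5/2 = 2.5
Step 2: N*kB*T = 3017*1.381e-23*712.6 = 2.969e-17
Step 3: U = 2.5 * 2.969e-17 = 7.423e-17 J

7.423e-17


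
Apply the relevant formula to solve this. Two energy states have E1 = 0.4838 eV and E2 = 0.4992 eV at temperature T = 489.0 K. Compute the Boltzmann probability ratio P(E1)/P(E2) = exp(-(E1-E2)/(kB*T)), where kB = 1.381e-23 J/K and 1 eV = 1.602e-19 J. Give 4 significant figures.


Step 1: Compute energy difference dE = E1 - E2 = 0.4838 - 0.4992 = -0.0154 eV
Step 2: Convert to Joules: dE_J = -0.0154 * 1.602e-19 = -2.467e-21 J
Step 3: Compute exponent = -dE_J / (kB * T) = -(-2.467e-21) / (1.381e-23 * 489.0) = 0.3653
Step 4: P(E1)/P(E2) = exp(0.3653) = 1.441

1.441


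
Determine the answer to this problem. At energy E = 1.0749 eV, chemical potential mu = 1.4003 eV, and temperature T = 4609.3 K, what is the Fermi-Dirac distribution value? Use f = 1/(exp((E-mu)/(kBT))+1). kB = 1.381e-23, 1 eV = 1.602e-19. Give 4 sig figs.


Step 1: (E - mu) = 1.0749 - 1.4003 = -0.3254 eV
Step 2: Convert: (E-mu)*eV = -5.213e-20 J
Step 3: x = (E-mu)*eV/(kB*T) = -0.8189
Step 4: f = 1/(exp(-0.8189)+1) = 0.694

0.694


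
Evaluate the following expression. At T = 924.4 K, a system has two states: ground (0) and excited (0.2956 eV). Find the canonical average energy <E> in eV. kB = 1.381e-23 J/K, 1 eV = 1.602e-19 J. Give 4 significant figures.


Step 1: beta*E = 0.2956*1.602e-19/(1.381e-23*924.4) = 3.709
Step 2: exp(-beta*E) = 0.02449
Step 3: <E> = 0.2956*0.02449/(1+0.02449) = 0.007066 eV

0.007066


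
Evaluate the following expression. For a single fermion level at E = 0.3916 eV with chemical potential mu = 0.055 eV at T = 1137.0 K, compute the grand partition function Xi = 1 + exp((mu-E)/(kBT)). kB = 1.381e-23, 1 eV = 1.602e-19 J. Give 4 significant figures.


Step 1: (mu - E) = 0.055 - 0.3916 = -0.3366 eV
Step 2: x = (mu-E)*eV/(kB*T) = -0.3366*1.602e-19/(1.381e-23*1137.0) = -3.434
Step 3: exp(x) = 0.03225
Step 4: Xi = 1 + 0.03225 = 1.032

1.032


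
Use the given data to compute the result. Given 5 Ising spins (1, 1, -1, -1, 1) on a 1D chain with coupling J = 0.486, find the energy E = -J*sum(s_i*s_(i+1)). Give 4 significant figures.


Step 1: Nearest-neighbor products: 1, -1, 1, -1
Step 2: Sum of products = 0
Step 3: E = -0.486 * 0 = 0

0


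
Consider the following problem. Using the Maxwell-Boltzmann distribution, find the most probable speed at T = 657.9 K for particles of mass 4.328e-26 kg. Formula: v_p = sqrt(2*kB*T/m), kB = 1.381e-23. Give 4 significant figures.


Step 1: Numerator = 2*kB*T = 2*1.381e-23*657.9 = 1.817e-20
Step 2: Ratio = 1.817e-20 / 4.328e-26 = 4.199e+05
Step 3: v_p = sqrt(4.199e+05) = 648 m/s

648


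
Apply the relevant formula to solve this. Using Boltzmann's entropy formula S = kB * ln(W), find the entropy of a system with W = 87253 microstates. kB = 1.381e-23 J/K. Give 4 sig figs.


Step 1: ln(W) = ln(87253) = 11.38
Step 2: S = kB * ln(W) = 1.381e-23 * 11.38
Step 3: S = 1.571e-22 J/K

1.571e-22


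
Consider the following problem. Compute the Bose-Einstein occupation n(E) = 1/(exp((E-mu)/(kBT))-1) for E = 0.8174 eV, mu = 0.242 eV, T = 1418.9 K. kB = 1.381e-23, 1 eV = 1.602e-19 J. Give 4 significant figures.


Step 1: (E - mu) = 0.5754 eV
Step 2: x = (E-mu)*eV/(kB*T) = 0.5754*1.602e-19/(1.381e-23*1418.9) = 4.704
Step 3: exp(x) = 110.4
Step 4: n = 1/(exp(x)-1) = 0.00914

0.00914


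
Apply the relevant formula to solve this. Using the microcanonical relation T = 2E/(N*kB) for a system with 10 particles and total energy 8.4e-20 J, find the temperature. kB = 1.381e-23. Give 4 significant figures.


Step 1: Numerator = 2*E = 2*8.4e-20 = 1.68e-19 J
Step 2: Denominator = N*kB = 10*1.381e-23 = 1.381e-22
Step 3: T = 1.68e-19 / 1.381e-22 = 1217 K

1217


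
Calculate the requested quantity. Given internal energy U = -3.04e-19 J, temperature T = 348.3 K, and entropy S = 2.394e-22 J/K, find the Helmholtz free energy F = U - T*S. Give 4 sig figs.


Step 1: T*S = 348.3 * 2.394e-22 = 8.338e-20 J
Step 2: F = U - T*S = -3.04e-19 - 8.338e-20
Step 3: F = -3.874e-19 J

-3.874e-19


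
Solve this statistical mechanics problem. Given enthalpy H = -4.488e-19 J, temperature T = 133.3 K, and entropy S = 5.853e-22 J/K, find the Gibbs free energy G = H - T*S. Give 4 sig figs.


Step 1: T*S = 133.3 * 5.853e-22 = 7.802e-20 J
Step 2: G = H - T*S = -4.488e-19 - 7.802e-20
Step 3: G = -5.268e-19 J

-5.268e-19


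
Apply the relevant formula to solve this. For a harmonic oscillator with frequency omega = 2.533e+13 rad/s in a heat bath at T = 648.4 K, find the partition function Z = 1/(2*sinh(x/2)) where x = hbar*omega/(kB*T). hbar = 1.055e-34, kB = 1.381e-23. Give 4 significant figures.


Step 1: Compute x = hbar*omega/(kB*T) = 1.055e-34*2.533e+13/(1.381e-23*648.4) = 0.2984
Step 2: x/2 = 0.1492
Step 3: sinh(x/2) = 0.1498
Step 4: Z = 1/(2*0.1498) = 3.338

3.338


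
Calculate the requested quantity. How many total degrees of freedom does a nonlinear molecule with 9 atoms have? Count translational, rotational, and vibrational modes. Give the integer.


Step 1: Translational DOF = 3
Step 2: Rotational DOF (nonlinear) = 3
Step 3: Vibrational DOF = 3*9 - 6 = 21
Step 4: Total = 3 + 3 + 21 = 27

27


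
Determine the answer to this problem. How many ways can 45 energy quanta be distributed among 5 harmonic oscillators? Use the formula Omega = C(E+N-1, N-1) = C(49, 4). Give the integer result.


Step 1: Use binomial coefficient C(49, 4)
Step 2: Numerator = 49! / 45!
Step 3: Denominator = 4!
Step 4: Omega = 211876

211876


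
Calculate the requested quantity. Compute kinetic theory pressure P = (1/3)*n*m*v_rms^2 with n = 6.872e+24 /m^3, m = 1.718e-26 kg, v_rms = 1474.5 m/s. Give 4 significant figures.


Step 1: v_rms^2 = 1474.5^2 = 2.174e+06
Step 2: n*m = 6.872e+24*1.718e-26 = 0.1181
Step 3: P = (1/3)*0.1181*2.174e+06 = 8.556e+04 Pa

8.556e+04


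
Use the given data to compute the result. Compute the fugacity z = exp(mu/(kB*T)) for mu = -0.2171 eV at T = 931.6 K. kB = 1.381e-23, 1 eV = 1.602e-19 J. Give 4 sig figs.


Step 1: Convert mu to Joules: -0.2171*1.602e-19 = -3.478e-20 J
Step 2: kB*T = 1.381e-23*931.6 = 1.287e-20 J
Step 3: mu/(kB*T) = -2.703
Step 4: z = exp(-2.703) = 0.06698

0.06698
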